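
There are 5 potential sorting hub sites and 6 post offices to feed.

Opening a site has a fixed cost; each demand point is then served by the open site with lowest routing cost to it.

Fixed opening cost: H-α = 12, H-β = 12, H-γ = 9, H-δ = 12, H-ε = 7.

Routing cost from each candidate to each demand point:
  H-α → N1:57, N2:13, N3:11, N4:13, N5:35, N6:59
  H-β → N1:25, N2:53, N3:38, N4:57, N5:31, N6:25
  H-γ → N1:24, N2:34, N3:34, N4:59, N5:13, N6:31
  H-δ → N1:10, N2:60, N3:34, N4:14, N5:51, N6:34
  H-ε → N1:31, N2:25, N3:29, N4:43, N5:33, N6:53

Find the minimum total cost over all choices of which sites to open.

Open {H-α, H-γ, H-δ}: assign each demand point to its cheapest open site.
  N1→H-δ 10, N2→H-α 13, N3→H-α 11, N4→H-α 13, N5→H-γ 13, N6→H-γ 31
  routing cost 91, fixed 33 → total 124.
Compare {H-α, H-γ}: routing cost 105 + fixed 21 = 126.
Compare {H-α, H-β, H-γ, H-δ}: routing cost 85 + fixed 45 = 130.
Compare {H-α, H-γ, H-δ, H-ε}: routing cost 91 + fixed 40 = 131.
All other subsets cost ≥ 126. Minimum total cost: 124.

124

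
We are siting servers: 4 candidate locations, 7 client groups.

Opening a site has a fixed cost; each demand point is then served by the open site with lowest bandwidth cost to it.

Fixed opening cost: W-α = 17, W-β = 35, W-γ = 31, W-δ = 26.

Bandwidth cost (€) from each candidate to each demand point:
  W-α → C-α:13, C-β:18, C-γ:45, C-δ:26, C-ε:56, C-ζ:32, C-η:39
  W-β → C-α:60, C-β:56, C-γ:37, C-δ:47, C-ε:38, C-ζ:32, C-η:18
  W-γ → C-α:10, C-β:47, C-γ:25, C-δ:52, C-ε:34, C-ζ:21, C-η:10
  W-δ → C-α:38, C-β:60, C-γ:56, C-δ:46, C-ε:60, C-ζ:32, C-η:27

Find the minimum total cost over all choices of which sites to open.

192

Open {W-α, W-γ}: assign each demand point to its cheapest open site.
  C-α→W-γ 10, C-β→W-α 18, C-γ→W-γ 25, C-δ→W-α 26, C-ε→W-γ 34, C-ζ→W-γ 21, C-η→W-γ 10
  bandwidth cost 144, fixed 48 → total 192.
Compare {W-α, W-γ, W-δ}: bandwidth cost 144 + fixed 74 = 218.
Compare {W-α, W-β, W-γ}: bandwidth cost 144 + fixed 83 = 227.
Compare {W-γ}: bandwidth cost 199 + fixed 31 = 230.
All other subsets cost ≥ 218. Minimum total cost: 192.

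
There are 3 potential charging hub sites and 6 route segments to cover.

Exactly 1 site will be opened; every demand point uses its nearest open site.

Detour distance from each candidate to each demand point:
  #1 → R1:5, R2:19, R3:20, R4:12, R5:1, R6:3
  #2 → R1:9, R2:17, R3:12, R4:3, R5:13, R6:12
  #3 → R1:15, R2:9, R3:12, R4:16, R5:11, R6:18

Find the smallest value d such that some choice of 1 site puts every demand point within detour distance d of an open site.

Open {#2}.
  Farthest demand point is R2 at detour distance 17 (to #2); all others are ≤ 17.
With {#3} the worst case is 18.
With {#1} the worst case is 20.
No size-1 selection achieves below 17.

17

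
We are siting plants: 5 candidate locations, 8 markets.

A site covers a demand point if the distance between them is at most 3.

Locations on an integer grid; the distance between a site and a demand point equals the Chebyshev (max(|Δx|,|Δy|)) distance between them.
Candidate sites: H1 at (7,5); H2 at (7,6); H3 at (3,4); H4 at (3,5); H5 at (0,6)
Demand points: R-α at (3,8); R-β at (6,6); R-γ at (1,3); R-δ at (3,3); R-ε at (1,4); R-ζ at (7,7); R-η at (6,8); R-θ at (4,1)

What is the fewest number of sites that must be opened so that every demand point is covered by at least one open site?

3

Coverage sets (demand points within 3 of each site):
  H1: {R-β, R-ζ, R-η}
  H2: {R-β, R-ζ, R-η}
  H3: {R-β, R-γ, R-δ, R-ε, R-θ}
  H4: {R-α, R-β, R-γ, R-δ, R-ε, R-η}
  H5: {R-α, R-γ, R-δ, R-ε}
No 2 sites suffice: every size-2 union leaves at least one demand point uncovered.
But {H1, H3, H4} covers everything, so the minimum is 3.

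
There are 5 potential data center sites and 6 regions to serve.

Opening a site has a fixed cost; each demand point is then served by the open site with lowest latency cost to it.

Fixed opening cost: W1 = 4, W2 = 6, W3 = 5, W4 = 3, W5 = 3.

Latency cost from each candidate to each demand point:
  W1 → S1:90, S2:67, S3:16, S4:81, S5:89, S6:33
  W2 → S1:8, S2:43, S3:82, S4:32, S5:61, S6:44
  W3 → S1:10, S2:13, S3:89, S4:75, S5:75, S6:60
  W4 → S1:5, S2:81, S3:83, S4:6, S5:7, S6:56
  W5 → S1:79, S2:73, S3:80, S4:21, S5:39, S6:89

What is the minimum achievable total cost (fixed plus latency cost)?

Open {W1, W3, W4}: assign each demand point to its cheapest open site.
  S1→W4 5, S2→W3 13, S3→W1 16, S4→W4 6, S5→W4 7, S6→W1 33
  latency cost 80, fixed 12 → total 92.
Compare {W1, W3, W4, W5}: latency cost 80 + fixed 15 = 95.
Compare {W1, W2, W3, W4}: latency cost 80 + fixed 18 = 98.
Compare {W1, W2, W3, W4, W5}: latency cost 80 + fixed 21 = 101.
All other subsets cost ≥ 95. Minimum total cost: 92.

92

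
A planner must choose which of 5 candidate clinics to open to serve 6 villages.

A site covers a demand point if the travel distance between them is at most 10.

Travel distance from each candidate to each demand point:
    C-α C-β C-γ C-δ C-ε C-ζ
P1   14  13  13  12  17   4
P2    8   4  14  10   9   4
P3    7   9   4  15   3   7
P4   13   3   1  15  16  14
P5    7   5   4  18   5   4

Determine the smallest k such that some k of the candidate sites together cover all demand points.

2

Coverage sets (demand points within 10 of each site):
  P1: {C-ζ}
  P2: {C-α, C-β, C-δ, C-ε, C-ζ}
  P3: {C-α, C-β, C-γ, C-ε, C-ζ}
  P4: {C-β, C-γ}
  P5: {C-α, C-β, C-γ, C-ε, C-ζ}
No single site covers all 6 demand points.
But {P2, P3} covers everything, so the minimum is 2.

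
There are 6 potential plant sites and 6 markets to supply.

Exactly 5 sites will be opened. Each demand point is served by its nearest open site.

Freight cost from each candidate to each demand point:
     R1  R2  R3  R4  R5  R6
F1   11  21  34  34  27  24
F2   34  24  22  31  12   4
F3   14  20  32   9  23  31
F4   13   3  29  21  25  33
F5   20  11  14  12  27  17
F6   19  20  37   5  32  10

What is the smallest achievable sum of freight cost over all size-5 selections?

49

Open {F1, F2, F4, F5, F6}.
  R1→F1 11, R2→F4 3, R3→F5 14, R4→F6 5, R5→F2 12, R6→F2 4  ⇒ total 49.
Compare {F2, F3, F4, F5, F6}: total 51.
Compare {F1, F2, F3, F4, F5}: total 53.
No size-5 selection does better; minimum is 49.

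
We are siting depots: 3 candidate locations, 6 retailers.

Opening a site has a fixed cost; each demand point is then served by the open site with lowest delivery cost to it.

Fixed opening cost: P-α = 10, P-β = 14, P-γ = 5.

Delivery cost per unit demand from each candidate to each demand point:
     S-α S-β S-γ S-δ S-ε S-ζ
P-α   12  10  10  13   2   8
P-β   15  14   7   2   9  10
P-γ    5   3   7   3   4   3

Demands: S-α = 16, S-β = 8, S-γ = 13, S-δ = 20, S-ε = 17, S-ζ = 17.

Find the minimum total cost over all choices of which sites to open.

349

Open {P-α, P-β, P-γ}: assign each demand point to its cheapest open site.
  S-α→P-γ 16×5=80, S-β→P-γ 8×3=24, S-γ→P-β 13×7=91, S-δ→P-β 20×2=40, S-ε→P-α 17×2=34, S-ζ→P-γ 17×3=51
  delivery cost 320, fixed 29 → total 349.
Compare {P-α, P-γ}: delivery cost 340 + fixed 15 = 355.
Compare {P-β, P-γ}: delivery cost 354 + fixed 19 = 373.
Compare {P-γ}: delivery cost 374 + fixed 5 = 379.
All other subsets cost ≥ 355. Minimum total cost: 349.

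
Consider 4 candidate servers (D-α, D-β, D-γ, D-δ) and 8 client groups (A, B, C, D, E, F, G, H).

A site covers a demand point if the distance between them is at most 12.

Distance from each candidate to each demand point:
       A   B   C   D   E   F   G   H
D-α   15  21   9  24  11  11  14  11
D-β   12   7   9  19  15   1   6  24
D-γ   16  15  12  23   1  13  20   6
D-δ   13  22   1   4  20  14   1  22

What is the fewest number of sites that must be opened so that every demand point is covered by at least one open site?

3

Coverage sets (demand points within 12 of each site):
  D-α: {C, E, F, H}
  D-β: {A, B, C, F, G}
  D-γ: {C, E, H}
  D-δ: {C, D, G}
No 2 sites suffice: every size-2 union leaves at least one demand point uncovered.
But {D-α, D-β, D-δ} covers everything, so the minimum is 3.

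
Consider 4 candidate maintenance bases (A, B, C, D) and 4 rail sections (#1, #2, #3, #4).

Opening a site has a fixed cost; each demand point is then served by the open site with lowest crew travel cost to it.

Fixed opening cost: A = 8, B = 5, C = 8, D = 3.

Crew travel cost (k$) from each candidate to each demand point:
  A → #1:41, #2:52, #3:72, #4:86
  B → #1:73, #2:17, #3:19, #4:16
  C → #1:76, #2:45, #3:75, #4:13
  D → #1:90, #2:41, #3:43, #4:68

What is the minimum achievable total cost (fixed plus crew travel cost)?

106

Open {A, B}: assign each demand point to its cheapest open site.
  #1→A 41, #2→B 17, #3→B 19, #4→B 16
  crew travel cost 93, fixed 13 → total 106.
Compare {A, B, D}: crew travel cost 93 + fixed 16 = 109.
Compare {A, B, C}: crew travel cost 90 + fixed 21 = 111.
Compare {A, B, C, D}: crew travel cost 90 + fixed 24 = 114.
All other subsets cost ≥ 109. Minimum total cost: 106.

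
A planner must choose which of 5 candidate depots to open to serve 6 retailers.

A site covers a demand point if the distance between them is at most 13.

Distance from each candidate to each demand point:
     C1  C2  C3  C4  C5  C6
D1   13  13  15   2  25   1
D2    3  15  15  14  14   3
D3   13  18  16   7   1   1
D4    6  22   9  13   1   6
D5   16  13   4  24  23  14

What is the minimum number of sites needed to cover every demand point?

2

Coverage sets (demand points within 13 of each site):
  D1: {C1, C2, C4, C6}
  D2: {C1, C6}
  D3: {C1, C4, C5, C6}
  D4: {C1, C3, C4, C5, C6}
  D5: {C2, C3}
No single site covers all 6 demand points.
But {D1, D4} covers everything, so the minimum is 2.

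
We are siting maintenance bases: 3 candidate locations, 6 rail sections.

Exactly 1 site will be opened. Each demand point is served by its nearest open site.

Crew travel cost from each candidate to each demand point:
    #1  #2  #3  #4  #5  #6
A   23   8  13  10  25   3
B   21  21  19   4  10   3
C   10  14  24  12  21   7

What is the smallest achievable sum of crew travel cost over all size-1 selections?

78

Open {B}.
  #1→B 21, #2→B 21, #3→B 19, #4→B 4, #5→B 10, #6→B 3  ⇒ total 78.
Compare {A}: total 82.
Compare {C}: total 88.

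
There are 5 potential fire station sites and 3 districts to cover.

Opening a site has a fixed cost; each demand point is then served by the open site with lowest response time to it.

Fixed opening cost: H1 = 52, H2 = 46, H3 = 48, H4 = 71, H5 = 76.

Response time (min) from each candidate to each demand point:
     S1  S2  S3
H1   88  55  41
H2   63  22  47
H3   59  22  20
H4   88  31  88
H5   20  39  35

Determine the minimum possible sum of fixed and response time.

149

Open {H3}: assign each demand point to its cheapest open site.
  S1→H3 59, S2→H3 22, S3→H3 20
  response time 101, fixed 48 → total 149.
Compare {H5}: response time 94 + fixed 76 = 170.
Compare {H2}: response time 132 + fixed 46 = 178.
Compare {H3, H5}: response time 62 + fixed 124 = 186.
All other subsets cost ≥ 170. Minimum total cost: 149.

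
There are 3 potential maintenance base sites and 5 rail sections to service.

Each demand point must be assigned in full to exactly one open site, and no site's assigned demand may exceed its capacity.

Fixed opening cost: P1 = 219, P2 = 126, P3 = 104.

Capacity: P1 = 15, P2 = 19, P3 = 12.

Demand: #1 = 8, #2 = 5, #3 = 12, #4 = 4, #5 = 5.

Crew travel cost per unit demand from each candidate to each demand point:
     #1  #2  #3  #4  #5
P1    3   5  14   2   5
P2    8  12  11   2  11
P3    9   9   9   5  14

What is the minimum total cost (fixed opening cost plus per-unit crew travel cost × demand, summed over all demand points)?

Open {P1, P2, P3}; cheapest assignment that respects the capacities:
  P1 (cap 15, load 13): #1, #2 — cost 8×3 + 5×5 = 49
  P2 (cap 19, load 9): #4, #5 — cost 4×2 + 5×11 = 63
  P3 (cap 12, load 12): #3 — cost 12×9 = 108
  Shipping 220, fixed 449 → total 669.
  Any other capacity-feasible assignment to {P1, P2, P3} ships for at least 220.
Total demand is 34; every other set of sites either has combined capacity below 34 or cannot fit the demands without splitting one across sites, so {P1, P2, P3} is the only feasible choice of open sites. Minimum: 669.

669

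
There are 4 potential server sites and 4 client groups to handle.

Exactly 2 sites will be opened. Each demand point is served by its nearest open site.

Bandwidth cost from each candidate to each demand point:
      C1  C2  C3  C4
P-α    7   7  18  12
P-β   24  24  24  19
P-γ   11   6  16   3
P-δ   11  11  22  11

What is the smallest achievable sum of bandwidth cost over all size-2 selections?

32

Open {P-α, P-γ}.
  C1→P-α 7, C2→P-γ 6, C3→P-γ 16, C4→P-γ 3  ⇒ total 32.
Compare {P-β, P-γ}: total 36.
Compare {P-γ, P-δ}: total 36.
No size-2 selection does better; minimum is 32.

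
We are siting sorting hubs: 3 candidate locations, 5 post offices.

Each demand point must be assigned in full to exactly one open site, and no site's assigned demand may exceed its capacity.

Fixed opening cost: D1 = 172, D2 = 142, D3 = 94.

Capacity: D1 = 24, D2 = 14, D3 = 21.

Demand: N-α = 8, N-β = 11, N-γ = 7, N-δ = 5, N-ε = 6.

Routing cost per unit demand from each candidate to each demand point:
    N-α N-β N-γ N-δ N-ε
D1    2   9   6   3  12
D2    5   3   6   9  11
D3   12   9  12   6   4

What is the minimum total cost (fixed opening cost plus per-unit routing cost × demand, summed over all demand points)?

Open {D1, D3}; cheapest assignment that respects the capacities:
  D1 (cap 24, load 20): N-α, N-γ, N-δ — cost 8×2 + 7×6 + 5×3 = 73
  D3 (cap 21, load 17): N-β, N-ε — cost 11×9 + 6×4 = 123
  Shipping 196, fixed 266 → total 462.
  Any other capacity-feasible assignment to {D1, D3} ships for at least 196.
Compare {D1, D2, D3}: its best feasible assignment gives total 538.
Compare {D1, D2}: its best feasible assignment gives total 552.
Every other set of open sites that can feasibly serve all demand totals ≥ 538 even under its best assignment. Minimum: 462.

462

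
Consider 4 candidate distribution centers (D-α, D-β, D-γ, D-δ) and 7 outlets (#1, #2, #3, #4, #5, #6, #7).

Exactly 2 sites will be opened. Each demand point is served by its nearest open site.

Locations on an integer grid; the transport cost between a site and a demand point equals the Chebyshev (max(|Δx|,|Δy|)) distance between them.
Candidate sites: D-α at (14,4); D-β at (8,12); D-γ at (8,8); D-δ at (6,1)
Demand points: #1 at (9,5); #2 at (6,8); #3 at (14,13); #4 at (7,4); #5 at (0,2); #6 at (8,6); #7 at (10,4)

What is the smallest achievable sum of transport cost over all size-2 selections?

26

Open {D-γ, D-δ}.
  #1→D-γ 3, #2→D-γ 2, #3→D-γ 6, #4→D-δ 3, #5→D-δ 6, #6→D-γ 2, #7→D-γ 4  ⇒ total 26.
Compare {D-α, D-γ}: total 29.
Compare {D-β, D-γ}: total 29.
No size-2 selection does better; minimum is 26.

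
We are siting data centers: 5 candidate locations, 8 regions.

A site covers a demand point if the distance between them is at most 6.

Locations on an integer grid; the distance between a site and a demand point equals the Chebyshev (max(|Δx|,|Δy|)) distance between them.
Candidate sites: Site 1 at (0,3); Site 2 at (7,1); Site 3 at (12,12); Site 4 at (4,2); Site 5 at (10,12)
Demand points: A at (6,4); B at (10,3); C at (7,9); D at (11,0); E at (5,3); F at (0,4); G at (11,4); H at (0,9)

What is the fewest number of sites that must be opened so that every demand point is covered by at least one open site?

Coverage sets (demand points within 6 of each site):
  Site 1: {A, E, F, H}
  Site 2: {A, B, D, E, G}
  Site 3: {C}
  Site 4: {A, B, E, F}
  Site 5: {C}
No 2 sites suffice: every size-2 union leaves at least one demand point uncovered.
But {Site 1, Site 2, Site 3} covers everything, so the minimum is 3.

3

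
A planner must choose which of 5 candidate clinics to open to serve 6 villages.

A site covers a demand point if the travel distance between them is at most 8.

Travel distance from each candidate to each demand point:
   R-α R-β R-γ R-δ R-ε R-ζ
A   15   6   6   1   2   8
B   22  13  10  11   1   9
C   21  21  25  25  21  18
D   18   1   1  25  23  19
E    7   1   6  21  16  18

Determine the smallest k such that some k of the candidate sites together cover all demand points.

2

Coverage sets (demand points within 8 of each site):
  A: {R-β, R-γ, R-δ, R-ε, R-ζ}
  B: {R-ε}
  C: {}
  D: {R-β, R-γ}
  E: {R-α, R-β, R-γ}
No single site covers all 6 demand points.
But {A, E} covers everything, so the minimum is 2.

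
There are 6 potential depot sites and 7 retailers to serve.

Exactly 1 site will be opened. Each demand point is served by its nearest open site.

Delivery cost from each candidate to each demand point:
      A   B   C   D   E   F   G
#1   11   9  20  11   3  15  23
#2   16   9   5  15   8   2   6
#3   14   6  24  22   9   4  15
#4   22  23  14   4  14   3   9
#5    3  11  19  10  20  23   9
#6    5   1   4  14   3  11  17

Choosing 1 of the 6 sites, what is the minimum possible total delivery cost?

Open {#6}.
  A→#6 5, B→#6 1, C→#6 4, D→#6 14, E→#6 3, F→#6 11, G→#6 17  ⇒ total 55.
Compare {#2}: total 61.
Compare {#4}: total 89.
No size-1 selection does better; minimum is 55.

55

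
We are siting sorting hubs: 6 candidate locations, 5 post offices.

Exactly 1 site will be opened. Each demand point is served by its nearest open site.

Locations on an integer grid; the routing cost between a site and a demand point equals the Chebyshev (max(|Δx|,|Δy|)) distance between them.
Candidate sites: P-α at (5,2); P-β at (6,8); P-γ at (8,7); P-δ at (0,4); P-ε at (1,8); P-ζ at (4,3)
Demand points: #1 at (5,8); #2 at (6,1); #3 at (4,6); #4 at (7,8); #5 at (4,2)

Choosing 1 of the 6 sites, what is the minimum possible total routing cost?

Open {P-ζ}.
  #1→P-ζ 5, #2→P-ζ 2, #3→P-ζ 3, #4→P-ζ 5, #5→P-ζ 1  ⇒ total 16.
Compare {P-β}: total 17.
Compare {P-α}: total 18.
No size-1 selection does better; minimum is 16.

16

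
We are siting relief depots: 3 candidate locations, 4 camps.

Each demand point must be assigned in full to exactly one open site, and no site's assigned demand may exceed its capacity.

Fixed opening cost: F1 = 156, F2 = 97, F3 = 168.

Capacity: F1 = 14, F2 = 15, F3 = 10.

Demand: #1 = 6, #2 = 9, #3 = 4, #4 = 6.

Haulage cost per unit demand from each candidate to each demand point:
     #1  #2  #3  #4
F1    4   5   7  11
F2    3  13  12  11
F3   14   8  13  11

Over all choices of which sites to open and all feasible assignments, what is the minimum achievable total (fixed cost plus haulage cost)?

Open {F1, F2}; cheapest assignment that respects the capacities:
  F1 (cap 14, load 13): #2, #3 — cost 9×5 + 4×7 = 73
  F2 (cap 15, load 12): #1, #4 — cost 6×3 + 6×11 = 84
  Shipping 157, fixed 253 → total 410.
  Any other capacity-feasible assignment to {F1, F2} ships for at least 157.
Compare {F2, F3}: its best feasible assignment gives total 518.
Compare {F1, F2, F3}: its best feasible assignment gives total 578.
Every other set of open sites that can feasibly serve all demand totals ≥ 518 even under its best assignment. Minimum: 410.

410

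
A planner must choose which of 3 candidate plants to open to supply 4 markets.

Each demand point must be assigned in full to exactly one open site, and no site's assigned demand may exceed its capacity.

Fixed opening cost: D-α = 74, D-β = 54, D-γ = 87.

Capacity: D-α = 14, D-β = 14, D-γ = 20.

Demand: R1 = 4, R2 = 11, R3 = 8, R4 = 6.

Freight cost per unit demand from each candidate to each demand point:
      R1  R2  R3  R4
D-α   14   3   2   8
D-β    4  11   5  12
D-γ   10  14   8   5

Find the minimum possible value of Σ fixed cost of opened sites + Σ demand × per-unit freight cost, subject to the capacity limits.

Open {D-α, D-γ}; cheapest assignment that respects the capacities:
  D-α (cap 14, load 11): R2 — cost 11×3 = 33
  D-γ (cap 20, load 18): R1, R3, R4 — cost 4×10 + 8×8 + 6×5 = 134
  Shipping 167, fixed 161 → total 328.
  Any other capacity-feasible assignment to {D-α, D-γ} ships for at least 167.
Compare {D-α, D-β, D-γ}: its best feasible assignment gives total 334.
Compare {D-β, D-γ}: its best feasible assignment gives total 381.
Every other set of open sites that can feasibly serve all demand totals ≥ 334 even under its best assignment. Minimum: 328.

328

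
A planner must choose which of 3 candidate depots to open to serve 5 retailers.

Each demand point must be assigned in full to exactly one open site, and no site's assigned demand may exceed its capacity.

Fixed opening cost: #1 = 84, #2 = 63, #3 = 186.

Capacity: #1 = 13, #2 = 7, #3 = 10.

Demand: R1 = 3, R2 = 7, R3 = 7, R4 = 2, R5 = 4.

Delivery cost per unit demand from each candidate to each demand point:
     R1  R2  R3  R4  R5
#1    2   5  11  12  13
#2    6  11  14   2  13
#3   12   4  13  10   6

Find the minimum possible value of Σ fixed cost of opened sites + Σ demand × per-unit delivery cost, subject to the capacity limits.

Open {#1, #3}; cheapest assignment that respects the capacities:
  #1 (cap 13, load 13): R3, R4, R5 — cost 7×11 + 2×12 + 4×13 = 153
  #3 (cap 10, load 10): R1, R2 — cost 3×12 + 7×4 = 64
  Shipping 217, fixed 270 → total 487.
  Any other capacity-feasible assignment to {#1, #3} ships for at least 217.
Compare {#1, #2, #3}: its best feasible assignment gives total 500.
Every other set of open sites that can feasibly serve all demand totals ≥ 500 even under its best assignment. Minimum: 487.

487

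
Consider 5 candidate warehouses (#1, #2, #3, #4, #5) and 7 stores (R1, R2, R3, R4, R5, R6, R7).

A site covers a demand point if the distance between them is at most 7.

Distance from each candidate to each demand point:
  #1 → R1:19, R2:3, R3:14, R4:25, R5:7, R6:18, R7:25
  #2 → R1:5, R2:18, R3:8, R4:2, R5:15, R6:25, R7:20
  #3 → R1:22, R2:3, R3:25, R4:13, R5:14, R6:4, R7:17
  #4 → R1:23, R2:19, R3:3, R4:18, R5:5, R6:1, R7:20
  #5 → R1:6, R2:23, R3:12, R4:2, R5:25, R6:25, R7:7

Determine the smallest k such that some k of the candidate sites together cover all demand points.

Coverage sets (demand points within 7 of each site):
  #1: {R2, R5}
  #2: {R1, R4}
  #3: {R2, R6}
  #4: {R3, R5, R6}
  #5: {R1, R4, R7}
No 2 sites suffice: every size-2 union leaves at least one demand point uncovered.
But {#1, #4, #5} covers everything, so the minimum is 3.

3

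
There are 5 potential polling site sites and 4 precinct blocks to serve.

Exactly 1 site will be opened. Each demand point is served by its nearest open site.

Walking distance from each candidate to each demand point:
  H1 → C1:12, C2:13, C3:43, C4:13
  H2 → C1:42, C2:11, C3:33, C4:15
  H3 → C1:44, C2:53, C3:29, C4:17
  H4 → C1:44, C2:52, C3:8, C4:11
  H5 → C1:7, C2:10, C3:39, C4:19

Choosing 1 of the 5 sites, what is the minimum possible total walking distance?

75

Open {H5}.
  C1→H5 7, C2→H5 10, C3→H5 39, C4→H5 19  ⇒ total 75.
Compare {H1}: total 81.
Compare {H2}: total 101.
No size-1 selection does better; minimum is 75.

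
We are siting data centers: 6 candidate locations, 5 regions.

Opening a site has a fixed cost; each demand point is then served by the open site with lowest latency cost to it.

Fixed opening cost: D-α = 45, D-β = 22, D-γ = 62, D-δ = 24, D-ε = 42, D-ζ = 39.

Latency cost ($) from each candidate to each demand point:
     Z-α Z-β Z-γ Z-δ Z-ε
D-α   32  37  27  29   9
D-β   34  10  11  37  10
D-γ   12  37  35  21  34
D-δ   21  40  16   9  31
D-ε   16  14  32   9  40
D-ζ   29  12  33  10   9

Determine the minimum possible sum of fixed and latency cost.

107

Open {D-β, D-δ}: assign each demand point to its cheapest open site.
  Z-α→D-δ 21, Z-β→D-β 10, Z-γ→D-β 11, Z-δ→D-δ 9, Z-ε→D-β 10
  latency cost 61, fixed 46 → total 107.
Compare {D-β, D-ε}: latency cost 56 + fixed 64 = 120.
Compare {D-β}: latency cost 102 + fixed 22 = 124.
Compare {D-β, D-ζ}: latency cost 69 + fixed 61 = 130.
All other subsets cost ≥ 120. Minimum total cost: 107.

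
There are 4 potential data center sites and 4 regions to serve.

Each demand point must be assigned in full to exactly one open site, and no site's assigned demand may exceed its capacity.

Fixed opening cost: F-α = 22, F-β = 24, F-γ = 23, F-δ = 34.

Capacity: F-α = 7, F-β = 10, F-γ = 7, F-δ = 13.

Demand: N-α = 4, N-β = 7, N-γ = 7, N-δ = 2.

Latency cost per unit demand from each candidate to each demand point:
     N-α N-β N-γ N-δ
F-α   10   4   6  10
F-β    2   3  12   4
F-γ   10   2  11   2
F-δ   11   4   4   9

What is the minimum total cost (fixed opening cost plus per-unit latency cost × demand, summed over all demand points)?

Open {F-β, F-γ, F-δ}; cheapest assignment that respects the capacities:
  F-β (cap 10, load 6): N-α, N-δ — cost 4×2 + 2×4 = 16
  F-γ (cap 7, load 7): N-β — cost 7×2 = 14
  F-δ (cap 13, load 7): N-γ — cost 7×4 = 28
  Shipping 58, fixed 81 → total 139.
  Any other capacity-feasible assignment to {F-β, F-γ, F-δ} ships for at least 58.
Compare {F-α, F-β, F-γ}: its best feasible assignment gives total 141.
Compare {F-α, F-β, F-δ}: its best feasible assignment gives total 152.
Every other set of open sites that can feasibly serve all demand totals ≥ 141 even under its best assignment. Minimum: 139.

139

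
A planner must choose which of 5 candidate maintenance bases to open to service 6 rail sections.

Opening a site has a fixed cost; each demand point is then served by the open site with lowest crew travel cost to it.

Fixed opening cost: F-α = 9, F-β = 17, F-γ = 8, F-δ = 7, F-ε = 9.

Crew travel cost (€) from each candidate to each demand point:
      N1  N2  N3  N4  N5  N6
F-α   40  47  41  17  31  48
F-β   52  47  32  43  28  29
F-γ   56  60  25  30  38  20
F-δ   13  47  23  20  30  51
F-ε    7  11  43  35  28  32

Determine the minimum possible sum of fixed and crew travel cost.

133

Open {F-γ, F-δ, F-ε}: assign each demand point to its cheapest open site.
  N1→F-ε 7, N2→F-ε 11, N3→F-δ 23, N4→F-δ 20, N5→F-ε 28, N6→F-γ 20
  crew travel cost 109, fixed 24 → total 133.
Compare {F-α, F-γ, F-ε}: crew travel cost 108 + fixed 26 = 134.
Compare {F-δ, F-ε}: crew travel cost 121 + fixed 16 = 137.
Compare {F-γ, F-ε}: crew travel cost 121 + fixed 17 = 138.
All other subsets cost ≥ 134. Minimum total cost: 133.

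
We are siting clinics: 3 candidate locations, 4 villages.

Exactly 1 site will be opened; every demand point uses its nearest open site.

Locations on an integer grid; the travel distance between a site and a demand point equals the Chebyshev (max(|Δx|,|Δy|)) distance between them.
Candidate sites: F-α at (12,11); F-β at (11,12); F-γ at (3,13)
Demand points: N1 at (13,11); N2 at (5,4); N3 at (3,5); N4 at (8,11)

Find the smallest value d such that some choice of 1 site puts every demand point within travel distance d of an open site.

Open {F-β}.
  Farthest demand point is N2 at travel distance 8 (to F-β); all others are ≤ 8.
With {F-α} the worst case is 9.
With {F-γ} the worst case is 10.
No size-1 selection achieves below 8.

8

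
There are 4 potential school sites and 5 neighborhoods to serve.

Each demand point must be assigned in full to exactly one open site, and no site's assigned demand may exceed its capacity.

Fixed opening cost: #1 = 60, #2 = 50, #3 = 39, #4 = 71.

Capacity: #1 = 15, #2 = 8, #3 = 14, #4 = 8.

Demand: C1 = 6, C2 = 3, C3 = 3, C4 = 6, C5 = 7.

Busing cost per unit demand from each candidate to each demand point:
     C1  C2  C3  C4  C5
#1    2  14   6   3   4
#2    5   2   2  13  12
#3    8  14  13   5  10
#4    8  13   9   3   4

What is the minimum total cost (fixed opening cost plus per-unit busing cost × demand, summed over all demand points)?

Open {#1, #2, #3}; cheapest assignment that respects the capacities:
  #1 (cap 15, load 13): C1, C5 — cost 6×2 + 7×4 = 40
  #2 (cap 8, load 6): C2, C3 — cost 3×2 + 3×2 = 12
  #3 (cap 14, load 6): C4 — cost 6×5 = 30
  Shipping 82, fixed 149 → total 231.
  Any other capacity-feasible assignment to {#1, #2, #3} ships for at least 82.
Compare {#1, #3}: its best feasible assignment gives total 250.
Compare {#1, #2, #4}: its best feasible assignment gives total 251.
Every other set of open sites that can feasibly serve all demand totals ≥ 250 even under its best assignment. Minimum: 231.

231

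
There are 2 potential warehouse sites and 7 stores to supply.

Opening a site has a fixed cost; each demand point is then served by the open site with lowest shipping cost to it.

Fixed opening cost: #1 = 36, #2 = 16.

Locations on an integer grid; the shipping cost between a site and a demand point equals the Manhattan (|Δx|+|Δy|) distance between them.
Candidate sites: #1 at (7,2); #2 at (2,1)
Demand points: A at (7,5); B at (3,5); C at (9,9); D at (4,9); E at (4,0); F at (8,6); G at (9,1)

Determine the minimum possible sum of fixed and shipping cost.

Open {#2}: assign each demand point to its cheapest open site.
  A→#2 9, B→#2 5, C→#2 15, D→#2 10, E→#2 3, F→#2 11, G→#2 7
  shipping cost 60, fixed 16 → total 76.
Compare {#1}: shipping cost 42 + fixed 36 = 78.
Compare {#1, #2}: shipping cost 38 + fixed 52 = 90.

76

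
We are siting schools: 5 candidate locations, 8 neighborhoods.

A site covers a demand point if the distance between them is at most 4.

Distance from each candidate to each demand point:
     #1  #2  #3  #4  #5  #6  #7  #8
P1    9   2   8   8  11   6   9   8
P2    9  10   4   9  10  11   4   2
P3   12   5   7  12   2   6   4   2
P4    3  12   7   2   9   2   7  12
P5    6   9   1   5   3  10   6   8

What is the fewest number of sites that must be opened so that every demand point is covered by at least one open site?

4

Coverage sets (demand points within 4 of each site):
  P1: {#2}
  P2: {#3, #7, #8}
  P3: {#5, #7, #8}
  P4: {#1, #4, #6}
  P5: {#3, #5}
No 3 sites suffice: every size-3 union leaves at least one demand point uncovered.
But {P1, P2, P3, P4} covers everything, so the minimum is 4.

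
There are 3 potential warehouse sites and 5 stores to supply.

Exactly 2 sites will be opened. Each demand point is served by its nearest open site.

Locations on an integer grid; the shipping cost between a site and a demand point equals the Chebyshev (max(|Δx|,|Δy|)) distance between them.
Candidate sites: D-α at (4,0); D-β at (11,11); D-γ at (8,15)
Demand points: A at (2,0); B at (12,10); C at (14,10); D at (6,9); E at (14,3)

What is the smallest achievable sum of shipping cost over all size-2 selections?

19

Open {D-α, D-β}.
  A→D-α 2, B→D-β 1, C→D-β 3, D→D-β 5, E→D-β 8  ⇒ total 19.
Compare {D-β, D-γ}: total 28.
Compare {D-α, D-γ}: total 29.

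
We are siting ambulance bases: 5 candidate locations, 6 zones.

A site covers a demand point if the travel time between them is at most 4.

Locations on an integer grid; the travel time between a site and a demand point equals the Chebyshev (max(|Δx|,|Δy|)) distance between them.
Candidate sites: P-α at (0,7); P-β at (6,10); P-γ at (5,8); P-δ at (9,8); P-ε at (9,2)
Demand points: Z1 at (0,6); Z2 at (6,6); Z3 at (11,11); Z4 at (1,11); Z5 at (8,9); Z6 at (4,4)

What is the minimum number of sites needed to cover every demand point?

2

Coverage sets (demand points within 4 of each site):
  P-α: {Z1, Z4, Z6}
  P-β: {Z2, Z5}
  P-γ: {Z2, Z4, Z5, Z6}
  P-δ: {Z2, Z3, Z5}
  P-ε: {Z2}
No single site covers all 6 demand points.
But {P-α, P-δ} covers everything, so the minimum is 2.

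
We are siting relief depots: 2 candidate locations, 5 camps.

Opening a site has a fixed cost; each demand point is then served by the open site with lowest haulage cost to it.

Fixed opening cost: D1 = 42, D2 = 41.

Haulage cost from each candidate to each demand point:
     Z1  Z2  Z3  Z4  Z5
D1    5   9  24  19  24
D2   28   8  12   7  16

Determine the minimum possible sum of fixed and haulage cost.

112

Open {D2}: assign each demand point to its cheapest open site.
  Z1→D2 28, Z2→D2 8, Z3→D2 12, Z4→D2 7, Z5→D2 16
  haulage cost 71, fixed 41 → total 112.
Compare {D1}: haulage cost 81 + fixed 42 = 123.
Compare {D1, D2}: haulage cost 48 + fixed 83 = 131.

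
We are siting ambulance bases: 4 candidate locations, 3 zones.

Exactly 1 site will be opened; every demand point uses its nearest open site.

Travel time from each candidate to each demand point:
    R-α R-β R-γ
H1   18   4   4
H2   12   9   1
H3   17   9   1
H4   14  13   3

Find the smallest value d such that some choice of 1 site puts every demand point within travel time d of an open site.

Open {H2}.
  Farthest demand point is R-α at travel time 12 (to H2); all others are ≤ 12.
With {H4} the worst case is 14.
With {H3} the worst case is 17.
No size-1 selection achieves below 12.

12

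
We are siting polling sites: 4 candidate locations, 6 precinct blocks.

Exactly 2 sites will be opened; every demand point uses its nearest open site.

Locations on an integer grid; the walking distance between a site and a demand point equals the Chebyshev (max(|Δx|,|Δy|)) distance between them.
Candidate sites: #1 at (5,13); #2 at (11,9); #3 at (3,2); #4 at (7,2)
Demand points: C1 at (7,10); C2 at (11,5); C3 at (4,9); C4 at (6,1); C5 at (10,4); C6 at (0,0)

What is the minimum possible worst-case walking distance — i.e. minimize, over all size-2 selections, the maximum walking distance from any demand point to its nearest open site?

7

Open {#1, #4}.
  Farthest demand point is C6 at walking distance 7 (to #4); all others are ≤ 7.
With {#2, #3} the worst case is 7.
With {#2, #4} the worst case is 7.
No size-2 selection achieves below 7.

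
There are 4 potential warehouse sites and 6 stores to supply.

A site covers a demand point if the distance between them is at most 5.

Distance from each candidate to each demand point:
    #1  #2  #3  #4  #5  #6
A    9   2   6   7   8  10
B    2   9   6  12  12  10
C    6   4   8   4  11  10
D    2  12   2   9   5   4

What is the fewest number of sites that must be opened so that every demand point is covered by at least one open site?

Coverage sets (demand points within 5 of each site):
  A: {#2}
  B: {#1}
  C: {#2, #4}
  D: {#1, #3, #5, #6}
No single site covers all 6 demand points.
But {C, D} covers everything, so the minimum is 2.

2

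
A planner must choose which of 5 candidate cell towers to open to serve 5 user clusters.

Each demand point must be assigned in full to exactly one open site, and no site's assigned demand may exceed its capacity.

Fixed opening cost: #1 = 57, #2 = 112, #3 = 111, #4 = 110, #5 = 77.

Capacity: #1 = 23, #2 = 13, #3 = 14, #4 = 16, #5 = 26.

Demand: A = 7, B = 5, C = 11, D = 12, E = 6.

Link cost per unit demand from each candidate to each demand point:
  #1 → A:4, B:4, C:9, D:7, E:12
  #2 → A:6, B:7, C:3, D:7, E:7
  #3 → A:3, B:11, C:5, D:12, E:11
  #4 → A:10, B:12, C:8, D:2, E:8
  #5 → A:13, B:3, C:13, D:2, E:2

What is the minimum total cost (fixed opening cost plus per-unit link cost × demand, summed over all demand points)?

Open {#1, #5}; cheapest assignment that respects the capacities:
  #1 (cap 23, load 18): A, C — cost 7×4 + 11×9 = 127
  #5 (cap 26, load 23): B, D, E — cost 5×3 + 12×2 + 6×2 = 51
  Shipping 178, fixed 134 → total 312.
  Any other capacity-feasible assignment to {#1, #5} ships for at least 178.
Compare {#1, #2, #5}: its best feasible assignment gives total 358.
Compare {#1, #3, #5}: its best feasible assignment gives total 379.
Every other set of open sites that can feasibly serve all demand totals ≥ 358 even under its best assignment. Minimum: 312.

312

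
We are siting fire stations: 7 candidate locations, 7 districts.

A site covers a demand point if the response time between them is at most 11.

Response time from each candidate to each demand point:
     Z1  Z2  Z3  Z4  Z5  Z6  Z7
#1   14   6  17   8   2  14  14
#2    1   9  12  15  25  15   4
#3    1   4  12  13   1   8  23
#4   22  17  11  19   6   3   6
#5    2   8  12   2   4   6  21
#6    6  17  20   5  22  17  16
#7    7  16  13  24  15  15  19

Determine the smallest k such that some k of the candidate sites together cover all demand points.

Coverage sets (demand points within 11 of each site):
  #1: {Z2, Z4, Z5}
  #2: {Z1, Z2, Z7}
  #3: {Z1, Z2, Z5, Z6}
  #4: {Z3, Z5, Z6, Z7}
  #5: {Z1, Z2, Z4, Z5, Z6}
  #6: {Z1, Z4}
  #7: {Z1}
No single site covers all 7 demand points.
But {#4, #5} covers everything, so the minimum is 2.

2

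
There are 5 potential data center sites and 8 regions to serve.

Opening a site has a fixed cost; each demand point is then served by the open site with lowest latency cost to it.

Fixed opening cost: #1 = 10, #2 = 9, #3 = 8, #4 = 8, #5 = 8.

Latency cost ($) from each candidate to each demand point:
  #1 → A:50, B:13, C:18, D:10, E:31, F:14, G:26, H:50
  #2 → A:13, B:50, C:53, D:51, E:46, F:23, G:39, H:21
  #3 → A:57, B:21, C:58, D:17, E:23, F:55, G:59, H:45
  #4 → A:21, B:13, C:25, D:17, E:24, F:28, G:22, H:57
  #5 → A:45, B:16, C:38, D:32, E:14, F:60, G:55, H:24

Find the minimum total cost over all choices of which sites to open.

156

Open {#1, #2, #5}: assign each demand point to its cheapest open site.
  A→#2 13, B→#1 13, C→#1 18, D→#1 10, E→#5 14, F→#1 14, G→#1 26, H→#2 21
  latency cost 129, fixed 27 → total 156.
Compare {#1, #2, #4, #5}: latency cost 125 + fixed 35 = 160.
Compare {#1, #2, #4}: latency cost 135 + fixed 27 = 162.
Compare {#1, #4, #5}: latency cost 136 + fixed 26 = 162.
All other subsets cost ≥ 160. Minimum total cost: 156.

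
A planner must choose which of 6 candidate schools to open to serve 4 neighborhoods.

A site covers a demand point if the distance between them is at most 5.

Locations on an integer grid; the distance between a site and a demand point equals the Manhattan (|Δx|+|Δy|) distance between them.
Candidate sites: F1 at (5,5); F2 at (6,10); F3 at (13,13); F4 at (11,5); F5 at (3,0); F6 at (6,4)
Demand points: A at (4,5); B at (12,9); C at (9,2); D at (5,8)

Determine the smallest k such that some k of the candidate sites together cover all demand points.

Coverage sets (demand points within 5 of each site):
  F1: {A, D}
  F2: {D}
  F3: {B}
  F4: {B, C}
  F5: {}
  F6: {A, C, D}
No single site covers all 4 demand points.
But {F1, F4} covers everything, so the minimum is 2.

2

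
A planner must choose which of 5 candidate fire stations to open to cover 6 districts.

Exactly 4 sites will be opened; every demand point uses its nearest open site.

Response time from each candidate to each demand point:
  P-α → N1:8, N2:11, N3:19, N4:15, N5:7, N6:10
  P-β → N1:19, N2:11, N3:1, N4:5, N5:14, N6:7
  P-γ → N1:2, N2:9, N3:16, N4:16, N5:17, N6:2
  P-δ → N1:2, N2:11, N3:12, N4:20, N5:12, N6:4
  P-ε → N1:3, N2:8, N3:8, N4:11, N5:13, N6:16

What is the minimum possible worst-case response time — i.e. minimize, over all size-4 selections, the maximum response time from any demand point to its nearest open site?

8

Open {P-α, P-β, P-γ, P-ε}.
  Farthest demand point is N2 at response time 8 (to P-ε); all others are ≤ 8.
With {P-α, P-β, P-δ, P-ε} the worst case is 8.
With {P-α, P-β, P-γ, P-δ} the worst case is 9.
No size-4 selection achieves below 8.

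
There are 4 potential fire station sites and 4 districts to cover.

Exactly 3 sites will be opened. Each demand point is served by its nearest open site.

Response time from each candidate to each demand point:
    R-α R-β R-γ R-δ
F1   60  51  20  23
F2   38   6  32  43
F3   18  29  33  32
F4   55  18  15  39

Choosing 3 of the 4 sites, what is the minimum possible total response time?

Open {F1, F2, F3}.
  R-α→F3 18, R-β→F2 6, R-γ→F1 20, R-δ→F1 23  ⇒ total 67.
Compare {F2, F3, F4}: total 71.
Compare {F1, F3, F4}: total 74.
No size-3 selection does better; minimum is 67.

67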